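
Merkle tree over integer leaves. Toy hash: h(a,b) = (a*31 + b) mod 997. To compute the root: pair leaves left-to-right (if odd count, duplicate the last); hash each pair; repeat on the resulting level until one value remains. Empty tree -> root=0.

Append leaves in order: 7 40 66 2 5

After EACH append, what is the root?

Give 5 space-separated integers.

Answer: 7 257 109 45 533

Derivation:
After append 7 (leaves=[7]):
  L0: [7]
  root=7
After append 40 (leaves=[7, 40]):
  L0: [7, 40]
  L1: h(7,40)=(7*31+40)%997=257 -> [257]
  root=257
After append 66 (leaves=[7, 40, 66]):
  L0: [7, 40, 66]
  L1: h(7,40)=(7*31+40)%997=257 h(66,66)=(66*31+66)%997=118 -> [257, 118]
  L2: h(257,118)=(257*31+118)%997=109 -> [109]
  root=109
After append 2 (leaves=[7, 40, 66, 2]):
  L0: [7, 40, 66, 2]
  L1: h(7,40)=(7*31+40)%997=257 h(66,2)=(66*31+2)%997=54 -> [257, 54]
  L2: h(257,54)=(257*31+54)%997=45 -> [45]
  root=45
After append 5 (leaves=[7, 40, 66, 2, 5]):
  L0: [7, 40, 66, 2, 5]
  L1: h(7,40)=(7*31+40)%997=257 h(66,2)=(66*31+2)%997=54 h(5,5)=(5*31+5)%997=160 -> [257, 54, 160]
  L2: h(257,54)=(257*31+54)%997=45 h(160,160)=(160*31+160)%997=135 -> [45, 135]
  L3: h(45,135)=(45*31+135)%997=533 -> [533]
  root=533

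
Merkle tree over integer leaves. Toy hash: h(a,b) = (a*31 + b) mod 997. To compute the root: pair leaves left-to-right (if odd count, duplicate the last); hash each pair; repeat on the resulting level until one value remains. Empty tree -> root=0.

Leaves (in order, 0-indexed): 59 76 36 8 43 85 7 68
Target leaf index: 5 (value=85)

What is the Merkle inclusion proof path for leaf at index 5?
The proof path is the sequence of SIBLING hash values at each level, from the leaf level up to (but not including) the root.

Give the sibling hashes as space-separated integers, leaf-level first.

Answer: 43 285 359

Derivation:
L0 (leaves): [59, 76, 36, 8, 43, 85, 7, 68], target index=5
L1: h(59,76)=(59*31+76)%997=908 [pair 0] h(36,8)=(36*31+8)%997=127 [pair 1] h(43,85)=(43*31+85)%997=421 [pair 2] h(7,68)=(7*31+68)%997=285 [pair 3] -> [908, 127, 421, 285]
  Sibling for proof at L0: 43
L2: h(908,127)=(908*31+127)%997=359 [pair 0] h(421,285)=(421*31+285)%997=375 [pair 1] -> [359, 375]
  Sibling for proof at L1: 285
L3: h(359,375)=(359*31+375)%997=537 [pair 0] -> [537]
  Sibling for proof at L2: 359
Root: 537
Proof path (sibling hashes from leaf to root): [43, 285, 359]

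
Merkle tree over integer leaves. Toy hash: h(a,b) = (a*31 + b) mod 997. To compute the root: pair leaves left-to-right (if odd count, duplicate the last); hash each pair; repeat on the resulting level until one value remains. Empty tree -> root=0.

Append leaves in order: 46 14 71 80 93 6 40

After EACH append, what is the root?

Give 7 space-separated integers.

After append 46 (leaves=[46]):
  L0: [46]
  root=46
After append 14 (leaves=[46, 14]):
  L0: [46, 14]
  L1: h(46,14)=(46*31+14)%997=443 -> [443]
  root=443
After append 71 (leaves=[46, 14, 71]):
  L0: [46, 14, 71]
  L1: h(46,14)=(46*31+14)%997=443 h(71,71)=(71*31+71)%997=278 -> [443, 278]
  L2: h(443,278)=(443*31+278)%997=53 -> [53]
  root=53
After append 80 (leaves=[46, 14, 71, 80]):
  L0: [46, 14, 71, 80]
  L1: h(46,14)=(46*31+14)%997=443 h(71,80)=(71*31+80)%997=287 -> [443, 287]
  L2: h(443,287)=(443*31+287)%997=62 -> [62]
  root=62
After append 93 (leaves=[46, 14, 71, 80, 93]):
  L0: [46, 14, 71, 80, 93]
  L1: h(46,14)=(46*31+14)%997=443 h(71,80)=(71*31+80)%997=287 h(93,93)=(93*31+93)%997=982 -> [443, 287, 982]
  L2: h(443,287)=(443*31+287)%997=62 h(982,982)=(982*31+982)%997=517 -> [62, 517]
  L3: h(62,517)=(62*31+517)%997=445 -> [445]
  root=445
After append 6 (leaves=[46, 14, 71, 80, 93, 6]):
  L0: [46, 14, 71, 80, 93, 6]
  L1: h(46,14)=(46*31+14)%997=443 h(71,80)=(71*31+80)%997=287 h(93,6)=(93*31+6)%997=895 -> [443, 287, 895]
  L2: h(443,287)=(443*31+287)%997=62 h(895,895)=(895*31+895)%997=724 -> [62, 724]
  L3: h(62,724)=(62*31+724)%997=652 -> [652]
  root=652
After append 40 (leaves=[46, 14, 71, 80, 93, 6, 40]):
  L0: [46, 14, 71, 80, 93, 6, 40]
  L1: h(46,14)=(46*31+14)%997=443 h(71,80)=(71*31+80)%997=287 h(93,6)=(93*31+6)%997=895 h(40,40)=(40*31+40)%997=283 -> [443, 287, 895, 283]
  L2: h(443,287)=(443*31+287)%997=62 h(895,283)=(895*31+283)%997=112 -> [62, 112]
  L3: h(62,112)=(62*31+112)%997=40 -> [40]
  root=40

Answer: 46 443 53 62 445 652 40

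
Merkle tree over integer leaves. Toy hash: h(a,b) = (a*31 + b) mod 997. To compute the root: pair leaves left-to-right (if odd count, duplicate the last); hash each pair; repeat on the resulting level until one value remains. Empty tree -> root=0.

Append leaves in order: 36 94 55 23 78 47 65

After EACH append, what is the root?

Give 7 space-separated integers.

Answer: 36 213 387 355 150 155 767

Derivation:
After append 36 (leaves=[36]):
  L0: [36]
  root=36
After append 94 (leaves=[36, 94]):
  L0: [36, 94]
  L1: h(36,94)=(36*31+94)%997=213 -> [213]
  root=213
After append 55 (leaves=[36, 94, 55]):
  L0: [36, 94, 55]
  L1: h(36,94)=(36*31+94)%997=213 h(55,55)=(55*31+55)%997=763 -> [213, 763]
  L2: h(213,763)=(213*31+763)%997=387 -> [387]
  root=387
After append 23 (leaves=[36, 94, 55, 23]):
  L0: [36, 94, 55, 23]
  L1: h(36,94)=(36*31+94)%997=213 h(55,23)=(55*31+23)%997=731 -> [213, 731]
  L2: h(213,731)=(213*31+731)%997=355 -> [355]
  root=355
After append 78 (leaves=[36, 94, 55, 23, 78]):
  L0: [36, 94, 55, 23, 78]
  L1: h(36,94)=(36*31+94)%997=213 h(55,23)=(55*31+23)%997=731 h(78,78)=(78*31+78)%997=502 -> [213, 731, 502]
  L2: h(213,731)=(213*31+731)%997=355 h(502,502)=(502*31+502)%997=112 -> [355, 112]
  L3: h(355,112)=(355*31+112)%997=150 -> [150]
  root=150
After append 47 (leaves=[36, 94, 55, 23, 78, 47]):
  L0: [36, 94, 55, 23, 78, 47]
  L1: h(36,94)=(36*31+94)%997=213 h(55,23)=(55*31+23)%997=731 h(78,47)=(78*31+47)%997=471 -> [213, 731, 471]
  L2: h(213,731)=(213*31+731)%997=355 h(471,471)=(471*31+471)%997=117 -> [355, 117]
  L3: h(355,117)=(355*31+117)%997=155 -> [155]
  root=155
After append 65 (leaves=[36, 94, 55, 23, 78, 47, 65]):
  L0: [36, 94, 55, 23, 78, 47, 65]
  L1: h(36,94)=(36*31+94)%997=213 h(55,23)=(55*31+23)%997=731 h(78,47)=(78*31+47)%997=471 h(65,65)=(65*31+65)%997=86 -> [213, 731, 471, 86]
  L2: h(213,731)=(213*31+731)%997=355 h(471,86)=(471*31+86)%997=729 -> [355, 729]
  L3: h(355,729)=(355*31+729)%997=767 -> [767]
  root=767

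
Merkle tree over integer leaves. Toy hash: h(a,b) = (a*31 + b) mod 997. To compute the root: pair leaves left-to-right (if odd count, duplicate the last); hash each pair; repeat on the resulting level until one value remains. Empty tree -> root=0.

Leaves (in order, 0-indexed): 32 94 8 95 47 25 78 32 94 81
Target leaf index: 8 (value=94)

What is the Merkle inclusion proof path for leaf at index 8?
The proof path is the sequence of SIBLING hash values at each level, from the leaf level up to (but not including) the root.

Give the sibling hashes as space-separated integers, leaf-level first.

Answer: 81 4 128 986

Derivation:
L0 (leaves): [32, 94, 8, 95, 47, 25, 78, 32, 94, 81], target index=8
L1: h(32,94)=(32*31+94)%997=89 [pair 0] h(8,95)=(8*31+95)%997=343 [pair 1] h(47,25)=(47*31+25)%997=485 [pair 2] h(78,32)=(78*31+32)%997=456 [pair 3] h(94,81)=(94*31+81)%997=4 [pair 4] -> [89, 343, 485, 456, 4]
  Sibling for proof at L0: 81
L2: h(89,343)=(89*31+343)%997=111 [pair 0] h(485,456)=(485*31+456)%997=536 [pair 1] h(4,4)=(4*31+4)%997=128 [pair 2] -> [111, 536, 128]
  Sibling for proof at L1: 4
L3: h(111,536)=(111*31+536)%997=986 [pair 0] h(128,128)=(128*31+128)%997=108 [pair 1] -> [986, 108]
  Sibling for proof at L2: 128
L4: h(986,108)=(986*31+108)%997=764 [pair 0] -> [764]
  Sibling for proof at L3: 986
Root: 764
Proof path (sibling hashes from leaf to root): [81, 4, 128, 986]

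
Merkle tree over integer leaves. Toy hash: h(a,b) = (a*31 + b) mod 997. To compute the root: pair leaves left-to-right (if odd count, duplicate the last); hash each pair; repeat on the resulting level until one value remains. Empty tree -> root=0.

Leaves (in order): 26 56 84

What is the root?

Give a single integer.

Answer: 497

Derivation:
L0: [26, 56, 84]
L1: h(26,56)=(26*31+56)%997=862 h(84,84)=(84*31+84)%997=694 -> [862, 694]
L2: h(862,694)=(862*31+694)%997=497 -> [497]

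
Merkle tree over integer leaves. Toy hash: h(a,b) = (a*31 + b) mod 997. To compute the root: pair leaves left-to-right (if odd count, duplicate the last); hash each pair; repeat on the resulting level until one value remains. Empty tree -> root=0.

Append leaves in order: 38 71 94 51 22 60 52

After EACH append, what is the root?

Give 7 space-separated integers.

After append 38 (leaves=[38]):
  L0: [38]
  root=38
After append 71 (leaves=[38, 71]):
  L0: [38, 71]
  L1: h(38,71)=(38*31+71)%997=252 -> [252]
  root=252
After append 94 (leaves=[38, 71, 94]):
  L0: [38, 71, 94]
  L1: h(38,71)=(38*31+71)%997=252 h(94,94)=(94*31+94)%997=17 -> [252, 17]
  L2: h(252,17)=(252*31+17)%997=850 -> [850]
  root=850
After append 51 (leaves=[38, 71, 94, 51]):
  L0: [38, 71, 94, 51]
  L1: h(38,71)=(38*31+71)%997=252 h(94,51)=(94*31+51)%997=971 -> [252, 971]
  L2: h(252,971)=(252*31+971)%997=807 -> [807]
  root=807
After append 22 (leaves=[38, 71, 94, 51, 22]):
  L0: [38, 71, 94, 51, 22]
  L1: h(38,71)=(38*31+71)%997=252 h(94,51)=(94*31+51)%997=971 h(22,22)=(22*31+22)%997=704 -> [252, 971, 704]
  L2: h(252,971)=(252*31+971)%997=807 h(704,704)=(704*31+704)%997=594 -> [807, 594]
  L3: h(807,594)=(807*31+594)%997=686 -> [686]
  root=686
After append 60 (leaves=[38, 71, 94, 51, 22, 60]):
  L0: [38, 71, 94, 51, 22, 60]
  L1: h(38,71)=(38*31+71)%997=252 h(94,51)=(94*31+51)%997=971 h(22,60)=(22*31+60)%997=742 -> [252, 971, 742]
  L2: h(252,971)=(252*31+971)%997=807 h(742,742)=(742*31+742)%997=813 -> [807, 813]
  L3: h(807,813)=(807*31+813)%997=905 -> [905]
  root=905
After append 52 (leaves=[38, 71, 94, 51, 22, 60, 52]):
  L0: [38, 71, 94, 51, 22, 60, 52]
  L1: h(38,71)=(38*31+71)%997=252 h(94,51)=(94*31+51)%997=971 h(22,60)=(22*31+60)%997=742 h(52,52)=(52*31+52)%997=667 -> [252, 971, 742, 667]
  L2: h(252,971)=(252*31+971)%997=807 h(742,667)=(742*31+667)%997=738 -> [807, 738]
  L3: h(807,738)=(807*31+738)%997=830 -> [830]
  root=830

Answer: 38 252 850 807 686 905 830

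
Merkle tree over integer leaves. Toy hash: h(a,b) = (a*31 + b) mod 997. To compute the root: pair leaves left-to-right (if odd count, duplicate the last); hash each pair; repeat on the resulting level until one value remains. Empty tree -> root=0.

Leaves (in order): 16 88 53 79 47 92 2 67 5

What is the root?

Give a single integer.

L0: [16, 88, 53, 79, 47, 92, 2, 67, 5]
L1: h(16,88)=(16*31+88)%997=584 h(53,79)=(53*31+79)%997=725 h(47,92)=(47*31+92)%997=552 h(2,67)=(2*31+67)%997=129 h(5,5)=(5*31+5)%997=160 -> [584, 725, 552, 129, 160]
L2: h(584,725)=(584*31+725)%997=883 h(552,129)=(552*31+129)%997=292 h(160,160)=(160*31+160)%997=135 -> [883, 292, 135]
L3: h(883,292)=(883*31+292)%997=746 h(135,135)=(135*31+135)%997=332 -> [746, 332]
L4: h(746,332)=(746*31+332)%997=527 -> [527]

Answer: 527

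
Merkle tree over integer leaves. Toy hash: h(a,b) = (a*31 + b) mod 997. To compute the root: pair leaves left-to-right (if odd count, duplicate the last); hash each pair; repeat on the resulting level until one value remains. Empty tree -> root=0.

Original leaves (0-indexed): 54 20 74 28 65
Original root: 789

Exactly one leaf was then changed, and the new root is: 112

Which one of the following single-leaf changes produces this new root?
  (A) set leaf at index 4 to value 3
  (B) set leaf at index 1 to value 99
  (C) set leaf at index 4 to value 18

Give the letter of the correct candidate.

Original leaves: [54, 20, 74, 28, 65]
Target new root: 112
Try each candidate change and compute the resulting root:
Candidate A: set leaf[4] = 3 -> leaves = [54, 20, 74, 28, 3]
  L0: [54, 20, 74, 28, 3]
  L1: h(54,20)=(54*31+20)%997=697 h(74,28)=(74*31+28)%997=328 h(3,3)=(3*31+3)%997=96 -> [697, 328, 96]
  L2: h(697,328)=(697*31+328)%997=1 h(96,96)=(96*31+96)%997=81 -> [1, 81]
  L3: h(1,81)=(1*31+81)%997=112 -> [112]
  root = 112 == target 112  ** MATCH **
Candidate B: set leaf[1] = 99 -> leaves = [54, 99, 74, 28, 65]
  L0: [54, 99, 74, 28, 65]
  L1: h(54,99)=(54*31+99)%997=776 h(74,28)=(74*31+28)%997=328 h(65,65)=(65*31+65)%997=86 -> [776, 328, 86]
  L2: h(776,328)=(776*31+328)%997=456 h(86,86)=(86*31+86)%997=758 -> [456, 758]
  L3: h(456,758)=(456*31+758)%997=936 -> [936]
  root = 936 != target 112
Candidate C: set leaf[4] = 18 -> leaves = [54, 20, 74, 28, 18]
  L0: [54, 20, 74, 28, 18]
  L1: h(54,20)=(54*31+20)%997=697 h(74,28)=(74*31+28)%997=328 h(18,18)=(18*31+18)%997=576 -> [697, 328, 576]
  L2: h(697,328)=(697*31+328)%997=1 h(576,576)=(576*31+576)%997=486 -> [1, 486]
  L3: h(1,486)=(1*31+486)%997=517 -> [517]
  root = 517 != target 112
Candidate A produces the target root.

Answer: A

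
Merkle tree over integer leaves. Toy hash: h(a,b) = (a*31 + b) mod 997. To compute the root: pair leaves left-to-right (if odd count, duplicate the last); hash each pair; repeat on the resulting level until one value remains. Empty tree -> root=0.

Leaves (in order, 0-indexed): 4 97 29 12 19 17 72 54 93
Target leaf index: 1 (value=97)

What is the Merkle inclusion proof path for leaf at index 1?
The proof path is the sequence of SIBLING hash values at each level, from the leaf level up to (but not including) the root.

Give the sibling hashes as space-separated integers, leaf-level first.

L0 (leaves): [4, 97, 29, 12, 19, 17, 72, 54, 93], target index=1
L1: h(4,97)=(4*31+97)%997=221 [pair 0] h(29,12)=(29*31+12)%997=911 [pair 1] h(19,17)=(19*31+17)%997=606 [pair 2] h(72,54)=(72*31+54)%997=292 [pair 3] h(93,93)=(93*31+93)%997=982 [pair 4] -> [221, 911, 606, 292, 982]
  Sibling for proof at L0: 4
L2: h(221,911)=(221*31+911)%997=783 [pair 0] h(606,292)=(606*31+292)%997=135 [pair 1] h(982,982)=(982*31+982)%997=517 [pair 2] -> [783, 135, 517]
  Sibling for proof at L1: 911
L3: h(783,135)=(783*31+135)%997=480 [pair 0] h(517,517)=(517*31+517)%997=592 [pair 1] -> [480, 592]
  Sibling for proof at L2: 135
L4: h(480,592)=(480*31+592)%997=517 [pair 0] -> [517]
  Sibling for proof at L3: 592
Root: 517
Proof path (sibling hashes from leaf to root): [4, 911, 135, 592]

Answer: 4 911 135 592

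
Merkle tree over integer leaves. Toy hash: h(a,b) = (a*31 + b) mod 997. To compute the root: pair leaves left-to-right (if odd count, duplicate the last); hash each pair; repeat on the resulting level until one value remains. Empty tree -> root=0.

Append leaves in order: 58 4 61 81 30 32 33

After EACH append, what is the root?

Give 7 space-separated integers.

Answer: 58 805 985 8 61 125 219

Derivation:
After append 58 (leaves=[58]):
  L0: [58]
  root=58
After append 4 (leaves=[58, 4]):
  L0: [58, 4]
  L1: h(58,4)=(58*31+4)%997=805 -> [805]
  root=805
After append 61 (leaves=[58, 4, 61]):
  L0: [58, 4, 61]
  L1: h(58,4)=(58*31+4)%997=805 h(61,61)=(61*31+61)%997=955 -> [805, 955]
  L2: h(805,955)=(805*31+955)%997=985 -> [985]
  root=985
After append 81 (leaves=[58, 4, 61, 81]):
  L0: [58, 4, 61, 81]
  L1: h(58,4)=(58*31+4)%997=805 h(61,81)=(61*31+81)%997=975 -> [805, 975]
  L2: h(805,975)=(805*31+975)%997=8 -> [8]
  root=8
After append 30 (leaves=[58, 4, 61, 81, 30]):
  L0: [58, 4, 61, 81, 30]
  L1: h(58,4)=(58*31+4)%997=805 h(61,81)=(61*31+81)%997=975 h(30,30)=(30*31+30)%997=960 -> [805, 975, 960]
  L2: h(805,975)=(805*31+975)%997=8 h(960,960)=(960*31+960)%997=810 -> [8, 810]
  L3: h(8,810)=(8*31+810)%997=61 -> [61]
  root=61
After append 32 (leaves=[58, 4, 61, 81, 30, 32]):
  L0: [58, 4, 61, 81, 30, 32]
  L1: h(58,4)=(58*31+4)%997=805 h(61,81)=(61*31+81)%997=975 h(30,32)=(30*31+32)%997=962 -> [805, 975, 962]
  L2: h(805,975)=(805*31+975)%997=8 h(962,962)=(962*31+962)%997=874 -> [8, 874]
  L3: h(8,874)=(8*31+874)%997=125 -> [125]
  root=125
After append 33 (leaves=[58, 4, 61, 81, 30, 32, 33]):
  L0: [58, 4, 61, 81, 30, 32, 33]
  L1: h(58,4)=(58*31+4)%997=805 h(61,81)=(61*31+81)%997=975 h(30,32)=(30*31+32)%997=962 h(33,33)=(33*31+33)%997=59 -> [805, 975, 962, 59]
  L2: h(805,975)=(805*31+975)%997=8 h(962,59)=(962*31+59)%997=968 -> [8, 968]
  L3: h(8,968)=(8*31+968)%997=219 -> [219]
  root=219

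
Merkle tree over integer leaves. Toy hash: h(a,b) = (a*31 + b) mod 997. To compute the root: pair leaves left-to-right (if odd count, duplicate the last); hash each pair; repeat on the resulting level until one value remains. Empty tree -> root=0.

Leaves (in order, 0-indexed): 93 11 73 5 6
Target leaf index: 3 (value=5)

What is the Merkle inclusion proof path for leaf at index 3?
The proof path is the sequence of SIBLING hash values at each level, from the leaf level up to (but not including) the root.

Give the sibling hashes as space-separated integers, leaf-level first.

L0 (leaves): [93, 11, 73, 5, 6], target index=3
L1: h(93,11)=(93*31+11)%997=900 [pair 0] h(73,5)=(73*31+5)%997=274 [pair 1] h(6,6)=(6*31+6)%997=192 [pair 2] -> [900, 274, 192]
  Sibling for proof at L0: 73
L2: h(900,274)=(900*31+274)%997=258 [pair 0] h(192,192)=(192*31+192)%997=162 [pair 1] -> [258, 162]
  Sibling for proof at L1: 900
L3: h(258,162)=(258*31+162)%997=184 [pair 0] -> [184]
  Sibling for proof at L2: 162
Root: 184
Proof path (sibling hashes from leaf to root): [73, 900, 162]

Answer: 73 900 162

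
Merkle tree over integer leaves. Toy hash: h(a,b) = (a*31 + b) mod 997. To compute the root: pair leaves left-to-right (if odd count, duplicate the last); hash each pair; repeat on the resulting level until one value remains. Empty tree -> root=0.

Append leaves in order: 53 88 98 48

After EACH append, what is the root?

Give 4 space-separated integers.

Answer: 53 734 965 915

Derivation:
After append 53 (leaves=[53]):
  L0: [53]
  root=53
After append 88 (leaves=[53, 88]):
  L0: [53, 88]
  L1: h(53,88)=(53*31+88)%997=734 -> [734]
  root=734
After append 98 (leaves=[53, 88, 98]):
  L0: [53, 88, 98]
  L1: h(53,88)=(53*31+88)%997=734 h(98,98)=(98*31+98)%997=145 -> [734, 145]
  L2: h(734,145)=(734*31+145)%997=965 -> [965]
  root=965
After append 48 (leaves=[53, 88, 98, 48]):
  L0: [53, 88, 98, 48]
  L1: h(53,88)=(53*31+88)%997=734 h(98,48)=(98*31+48)%997=95 -> [734, 95]
  L2: h(734,95)=(734*31+95)%997=915 -> [915]
  root=915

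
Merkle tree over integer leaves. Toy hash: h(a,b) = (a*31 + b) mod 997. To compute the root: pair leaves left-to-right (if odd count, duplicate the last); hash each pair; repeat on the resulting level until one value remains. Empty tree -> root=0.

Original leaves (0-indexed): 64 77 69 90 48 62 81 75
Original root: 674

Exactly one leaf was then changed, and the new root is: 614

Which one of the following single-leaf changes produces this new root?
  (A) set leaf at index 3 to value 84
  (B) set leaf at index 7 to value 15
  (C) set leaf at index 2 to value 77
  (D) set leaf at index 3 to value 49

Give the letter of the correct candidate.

Answer: B

Derivation:
Original leaves: [64, 77, 69, 90, 48, 62, 81, 75]
Target new root: 614
Try each candidate change and compute the resulting root:
Candidate A: set leaf[3] = 84 -> leaves = [64, 77, 69, 84, 48, 62, 81, 75]
  L0: [64, 77, 69, 84, 48, 62, 81, 75]
  L1: h(64,77)=(64*31+77)%997=67 h(69,84)=(69*31+84)%997=229 h(48,62)=(48*31+62)%997=553 h(81,75)=(81*31+75)%997=592 -> [67, 229, 553, 592]
  L2: h(67,229)=(67*31+229)%997=312 h(553,592)=(553*31+592)%997=786 -> [312, 786]
  L3: h(312,786)=(312*31+786)%997=488 -> [488]
  root = 488 != target 614
Candidate B: set leaf[7] = 15 -> leaves = [64, 77, 69, 90, 48, 62, 81, 15]
  L0: [64, 77, 69, 90, 48, 62, 81, 15]
  L1: h(64,77)=(64*31+77)%997=67 h(69,90)=(69*31+90)%997=235 h(48,62)=(48*31+62)%997=553 h(81,15)=(81*31+15)%997=532 -> [67, 235, 553, 532]
  L2: h(67,235)=(67*31+235)%997=318 h(553,532)=(553*31+532)%997=726 -> [318, 726]
  L3: h(318,726)=(318*31+726)%997=614 -> [614]
  root = 614 == target 614  ** MATCH **
Candidate C: set leaf[2] = 77 -> leaves = [64, 77, 77, 90, 48, 62, 81, 75]
  L0: [64, 77, 77, 90, 48, 62, 81, 75]
  L1: h(64,77)=(64*31+77)%997=67 h(77,90)=(77*31+90)%997=483 h(48,62)=(48*31+62)%997=553 h(81,75)=(81*31+75)%997=592 -> [67, 483, 553, 592]
  L2: h(67,483)=(67*31+483)%997=566 h(553,592)=(553*31+592)%997=786 -> [566, 786]
  L3: h(566,786)=(566*31+786)%997=386 -> [386]
  root = 386 != target 614
Candidate D: set leaf[3] = 49 -> leaves = [64, 77, 69, 49, 48, 62, 81, 75]
  L0: [64, 77, 69, 49, 48, 62, 81, 75]
  L1: h(64,77)=(64*31+77)%997=67 h(69,49)=(69*31+49)%997=194 h(48,62)=(48*31+62)%997=553 h(81,75)=(81*31+75)%997=592 -> [67, 194, 553, 592]
  L2: h(67,194)=(67*31+194)%997=277 h(553,592)=(553*31+592)%997=786 -> [277, 786]
  L3: h(277,786)=(277*31+786)%997=400 -> [400]
  root = 400 != target 614
Candidate B produces the target root.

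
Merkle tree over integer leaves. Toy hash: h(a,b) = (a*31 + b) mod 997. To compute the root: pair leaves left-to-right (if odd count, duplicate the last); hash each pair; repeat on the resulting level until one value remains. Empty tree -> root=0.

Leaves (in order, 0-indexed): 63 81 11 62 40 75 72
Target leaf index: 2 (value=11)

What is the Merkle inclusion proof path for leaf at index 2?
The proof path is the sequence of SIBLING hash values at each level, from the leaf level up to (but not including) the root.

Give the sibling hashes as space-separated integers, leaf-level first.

L0 (leaves): [63, 81, 11, 62, 40, 75, 72], target index=2
L1: h(63,81)=(63*31+81)%997=40 [pair 0] h(11,62)=(11*31+62)%997=403 [pair 1] h(40,75)=(40*31+75)%997=318 [pair 2] h(72,72)=(72*31+72)%997=310 [pair 3] -> [40, 403, 318, 310]
  Sibling for proof at L0: 62
L2: h(40,403)=(40*31+403)%997=646 [pair 0] h(318,310)=(318*31+310)%997=198 [pair 1] -> [646, 198]
  Sibling for proof at L1: 40
L3: h(646,198)=(646*31+198)%997=284 [pair 0] -> [284]
  Sibling for proof at L2: 198
Root: 284
Proof path (sibling hashes from leaf to root): [62, 40, 198]

Answer: 62 40 198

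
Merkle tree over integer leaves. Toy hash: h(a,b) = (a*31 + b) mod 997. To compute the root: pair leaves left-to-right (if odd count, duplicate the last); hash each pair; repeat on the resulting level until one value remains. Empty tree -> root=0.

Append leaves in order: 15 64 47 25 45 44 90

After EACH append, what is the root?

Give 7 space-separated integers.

Answer: 15 529 954 932 197 165 609

Derivation:
After append 15 (leaves=[15]):
  L0: [15]
  root=15
After append 64 (leaves=[15, 64]):
  L0: [15, 64]
  L1: h(15,64)=(15*31+64)%997=529 -> [529]
  root=529
After append 47 (leaves=[15, 64, 47]):
  L0: [15, 64, 47]
  L1: h(15,64)=(15*31+64)%997=529 h(47,47)=(47*31+47)%997=507 -> [529, 507]
  L2: h(529,507)=(529*31+507)%997=954 -> [954]
  root=954
After append 25 (leaves=[15, 64, 47, 25]):
  L0: [15, 64, 47, 25]
  L1: h(15,64)=(15*31+64)%997=529 h(47,25)=(47*31+25)%997=485 -> [529, 485]
  L2: h(529,485)=(529*31+485)%997=932 -> [932]
  root=932
After append 45 (leaves=[15, 64, 47, 25, 45]):
  L0: [15, 64, 47, 25, 45]
  L1: h(15,64)=(15*31+64)%997=529 h(47,25)=(47*31+25)%997=485 h(45,45)=(45*31+45)%997=443 -> [529, 485, 443]
  L2: h(529,485)=(529*31+485)%997=932 h(443,443)=(443*31+443)%997=218 -> [932, 218]
  L3: h(932,218)=(932*31+218)%997=197 -> [197]
  root=197
After append 44 (leaves=[15, 64, 47, 25, 45, 44]):
  L0: [15, 64, 47, 25, 45, 44]
  L1: h(15,64)=(15*31+64)%997=529 h(47,25)=(47*31+25)%997=485 h(45,44)=(45*31+44)%997=442 -> [529, 485, 442]
  L2: h(529,485)=(529*31+485)%997=932 h(442,442)=(442*31+442)%997=186 -> [932, 186]
  L3: h(932,186)=(932*31+186)%997=165 -> [165]
  root=165
After append 90 (leaves=[15, 64, 47, 25, 45, 44, 90]):
  L0: [15, 64, 47, 25, 45, 44, 90]
  L1: h(15,64)=(15*31+64)%997=529 h(47,25)=(47*31+25)%997=485 h(45,44)=(45*31+44)%997=442 h(90,90)=(90*31+90)%997=886 -> [529, 485, 442, 886]
  L2: h(529,485)=(529*31+485)%997=932 h(442,886)=(442*31+886)%997=630 -> [932, 630]
  L3: h(932,630)=(932*31+630)%997=609 -> [609]
  root=609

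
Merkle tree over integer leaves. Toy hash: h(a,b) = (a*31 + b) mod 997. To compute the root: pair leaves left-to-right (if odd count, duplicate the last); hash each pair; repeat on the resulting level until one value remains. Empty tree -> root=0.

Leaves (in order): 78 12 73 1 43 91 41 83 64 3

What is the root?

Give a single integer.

L0: [78, 12, 73, 1, 43, 91, 41, 83, 64, 3]
L1: h(78,12)=(78*31+12)%997=436 h(73,1)=(73*31+1)%997=270 h(43,91)=(43*31+91)%997=427 h(41,83)=(41*31+83)%997=357 h(64,3)=(64*31+3)%997=990 -> [436, 270, 427, 357, 990]
L2: h(436,270)=(436*31+270)%997=825 h(427,357)=(427*31+357)%997=633 h(990,990)=(990*31+990)%997=773 -> [825, 633, 773]
L3: h(825,633)=(825*31+633)%997=286 h(773,773)=(773*31+773)%997=808 -> [286, 808]
L4: h(286,808)=(286*31+808)%997=701 -> [701]

Answer: 701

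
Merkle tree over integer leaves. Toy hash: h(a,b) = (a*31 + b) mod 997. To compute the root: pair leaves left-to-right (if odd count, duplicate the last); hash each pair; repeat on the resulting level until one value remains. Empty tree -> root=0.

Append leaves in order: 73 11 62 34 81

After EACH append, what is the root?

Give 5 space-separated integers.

Answer: 73 280 694 666 899

Derivation:
After append 73 (leaves=[73]):
  L0: [73]
  root=73
After append 11 (leaves=[73, 11]):
  L0: [73, 11]
  L1: h(73,11)=(73*31+11)%997=280 -> [280]
  root=280
After append 62 (leaves=[73, 11, 62]):
  L0: [73, 11, 62]
  L1: h(73,11)=(73*31+11)%997=280 h(62,62)=(62*31+62)%997=987 -> [280, 987]
  L2: h(280,987)=(280*31+987)%997=694 -> [694]
  root=694
After append 34 (leaves=[73, 11, 62, 34]):
  L0: [73, 11, 62, 34]
  L1: h(73,11)=(73*31+11)%997=280 h(62,34)=(62*31+34)%997=959 -> [280, 959]
  L2: h(280,959)=(280*31+959)%997=666 -> [666]
  root=666
After append 81 (leaves=[73, 11, 62, 34, 81]):
  L0: [73, 11, 62, 34, 81]
  L1: h(73,11)=(73*31+11)%997=280 h(62,34)=(62*31+34)%997=959 h(81,81)=(81*31+81)%997=598 -> [280, 959, 598]
  L2: h(280,959)=(280*31+959)%997=666 h(598,598)=(598*31+598)%997=193 -> [666, 193]
  L3: h(666,193)=(666*31+193)%997=899 -> [899]
  root=899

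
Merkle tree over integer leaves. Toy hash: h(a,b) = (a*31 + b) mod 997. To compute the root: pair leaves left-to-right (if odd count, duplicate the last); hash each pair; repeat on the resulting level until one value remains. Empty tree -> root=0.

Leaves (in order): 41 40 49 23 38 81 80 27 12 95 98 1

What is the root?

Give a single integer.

L0: [41, 40, 49, 23, 38, 81, 80, 27, 12, 95, 98, 1]
L1: h(41,40)=(41*31+40)%997=314 h(49,23)=(49*31+23)%997=545 h(38,81)=(38*31+81)%997=262 h(80,27)=(80*31+27)%997=513 h(12,95)=(12*31+95)%997=467 h(98,1)=(98*31+1)%997=48 -> [314, 545, 262, 513, 467, 48]
L2: h(314,545)=(314*31+545)%997=309 h(262,513)=(262*31+513)%997=659 h(467,48)=(467*31+48)%997=567 -> [309, 659, 567]
L3: h(309,659)=(309*31+659)%997=268 h(567,567)=(567*31+567)%997=198 -> [268, 198]
L4: h(268,198)=(268*31+198)%997=530 -> [530]

Answer: 530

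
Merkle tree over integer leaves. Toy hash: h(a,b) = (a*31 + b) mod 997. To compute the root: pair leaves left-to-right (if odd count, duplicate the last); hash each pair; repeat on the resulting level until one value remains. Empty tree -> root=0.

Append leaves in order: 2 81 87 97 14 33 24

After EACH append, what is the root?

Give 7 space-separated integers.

After append 2 (leaves=[2]):
  L0: [2]
  root=2
After append 81 (leaves=[2, 81]):
  L0: [2, 81]
  L1: h(2,81)=(2*31+81)%997=143 -> [143]
  root=143
After append 87 (leaves=[2, 81, 87]):
  L0: [2, 81, 87]
  L1: h(2,81)=(2*31+81)%997=143 h(87,87)=(87*31+87)%997=790 -> [143, 790]
  L2: h(143,790)=(143*31+790)%997=238 -> [238]
  root=238
After append 97 (leaves=[2, 81, 87, 97]):
  L0: [2, 81, 87, 97]
  L1: h(2,81)=(2*31+81)%997=143 h(87,97)=(87*31+97)%997=800 -> [143, 800]
  L2: h(143,800)=(143*31+800)%997=248 -> [248]
  root=248
After append 14 (leaves=[2, 81, 87, 97, 14]):
  L0: [2, 81, 87, 97, 14]
  L1: h(2,81)=(2*31+81)%997=143 h(87,97)=(87*31+97)%997=800 h(14,14)=(14*31+14)%997=448 -> [143, 800, 448]
  L2: h(143,800)=(143*31+800)%997=248 h(448,448)=(448*31+448)%997=378 -> [248, 378]
  L3: h(248,378)=(248*31+378)%997=90 -> [90]
  root=90
After append 33 (leaves=[2, 81, 87, 97, 14, 33]):
  L0: [2, 81, 87, 97, 14, 33]
  L1: h(2,81)=(2*31+81)%997=143 h(87,97)=(87*31+97)%997=800 h(14,33)=(14*31+33)%997=467 -> [143, 800, 467]
  L2: h(143,800)=(143*31+800)%997=248 h(467,467)=(467*31+467)%997=986 -> [248, 986]
  L3: h(248,986)=(248*31+986)%997=698 -> [698]
  root=698
After append 24 (leaves=[2, 81, 87, 97, 14, 33, 24]):
  L0: [2, 81, 87, 97, 14, 33, 24]
  L1: h(2,81)=(2*31+81)%997=143 h(87,97)=(87*31+97)%997=800 h(14,33)=(14*31+33)%997=467 h(24,24)=(24*31+24)%997=768 -> [143, 800, 467, 768]
  L2: h(143,800)=(143*31+800)%997=248 h(467,768)=(467*31+768)%997=290 -> [248, 290]
  L3: h(248,290)=(248*31+290)%997=2 -> [2]
  root=2

Answer: 2 143 238 248 90 698 2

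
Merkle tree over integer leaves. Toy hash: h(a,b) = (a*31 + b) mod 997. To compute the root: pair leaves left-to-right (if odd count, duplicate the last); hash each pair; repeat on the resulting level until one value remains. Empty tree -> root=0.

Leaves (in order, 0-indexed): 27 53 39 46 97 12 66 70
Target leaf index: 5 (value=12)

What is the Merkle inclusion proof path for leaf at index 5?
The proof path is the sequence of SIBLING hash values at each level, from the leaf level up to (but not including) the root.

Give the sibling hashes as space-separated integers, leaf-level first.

Answer: 97 122 929

Derivation:
L0 (leaves): [27, 53, 39, 46, 97, 12, 66, 70], target index=5
L1: h(27,53)=(27*31+53)%997=890 [pair 0] h(39,46)=(39*31+46)%997=258 [pair 1] h(97,12)=(97*31+12)%997=28 [pair 2] h(66,70)=(66*31+70)%997=122 [pair 3] -> [890, 258, 28, 122]
  Sibling for proof at L0: 97
L2: h(890,258)=(890*31+258)%997=929 [pair 0] h(28,122)=(28*31+122)%997=990 [pair 1] -> [929, 990]
  Sibling for proof at L1: 122
L3: h(929,990)=(929*31+990)%997=876 [pair 0] -> [876]
  Sibling for proof at L2: 929
Root: 876
Proof path (sibling hashes from leaf to root): [97, 122, 929]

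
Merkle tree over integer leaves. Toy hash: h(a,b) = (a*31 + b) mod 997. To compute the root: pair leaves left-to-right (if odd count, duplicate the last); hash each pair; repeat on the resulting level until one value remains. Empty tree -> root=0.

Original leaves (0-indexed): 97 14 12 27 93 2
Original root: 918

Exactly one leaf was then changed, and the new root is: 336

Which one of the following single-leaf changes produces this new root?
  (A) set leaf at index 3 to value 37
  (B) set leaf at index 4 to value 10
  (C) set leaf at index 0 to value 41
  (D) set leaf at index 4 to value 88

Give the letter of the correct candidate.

Answer: B

Derivation:
Original leaves: [97, 14, 12, 27, 93, 2]
Target new root: 336
Try each candidate change and compute the resulting root:
Candidate A: set leaf[3] = 37 -> leaves = [97, 14, 12, 37, 93, 2]
  L0: [97, 14, 12, 37, 93, 2]
  L1: h(97,14)=(97*31+14)%997=30 h(12,37)=(12*31+37)%997=409 h(93,2)=(93*31+2)%997=891 -> [30, 409, 891]
  L2: h(30,409)=(30*31+409)%997=342 h(891,891)=(891*31+891)%997=596 -> [342, 596]
  L3: h(342,596)=(342*31+596)%997=231 -> [231]
  root = 231 != target 336
Candidate B: set leaf[4] = 10 -> leaves = [97, 14, 12, 27, 10, 2]
  L0: [97, 14, 12, 27, 10, 2]
  L1: h(97,14)=(97*31+14)%997=30 h(12,27)=(12*31+27)%997=399 h(10,2)=(10*31+2)%997=312 -> [30, 399, 312]
  L2: h(30,399)=(30*31+399)%997=332 h(312,312)=(312*31+312)%997=14 -> [332, 14]
  L3: h(332,14)=(332*31+14)%997=336 -> [336]
  root = 336 == target 336  ** MATCH **
Candidate C: set leaf[0] = 41 -> leaves = [41, 14, 12, 27, 93, 2]
  L0: [41, 14, 12, 27, 93, 2]
  L1: h(41,14)=(41*31+14)%997=288 h(12,27)=(12*31+27)%997=399 h(93,2)=(93*31+2)%997=891 -> [288, 399, 891]
  L2: h(288,399)=(288*31+399)%997=354 h(891,891)=(891*31+891)%997=596 -> [354, 596]
  L3: h(354,596)=(354*31+596)%997=603 -> [603]
  root = 603 != target 336
Candidate D: set leaf[4] = 88 -> leaves = [97, 14, 12, 27, 88, 2]
  L0: [97, 14, 12, 27, 88, 2]
  L1: h(97,14)=(97*31+14)%997=30 h(12,27)=(12*31+27)%997=399 h(88,2)=(88*31+2)%997=736 -> [30, 399, 736]
  L2: h(30,399)=(30*31+399)%997=332 h(736,736)=(736*31+736)%997=621 -> [332, 621]
  L3: h(332,621)=(332*31+621)%997=943 -> [943]
  root = 943 != target 336
Candidate B produces the target root.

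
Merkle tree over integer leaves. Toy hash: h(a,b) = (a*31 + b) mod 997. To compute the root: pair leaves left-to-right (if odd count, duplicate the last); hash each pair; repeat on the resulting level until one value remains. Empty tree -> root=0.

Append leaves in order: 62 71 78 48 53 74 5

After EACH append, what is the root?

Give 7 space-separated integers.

After append 62 (leaves=[62]):
  L0: [62]
  root=62
After append 71 (leaves=[62, 71]):
  L0: [62, 71]
  L1: h(62,71)=(62*31+71)%997=996 -> [996]
  root=996
After append 78 (leaves=[62, 71, 78]):
  L0: [62, 71, 78]
  L1: h(62,71)=(62*31+71)%997=996 h(78,78)=(78*31+78)%997=502 -> [996, 502]
  L2: h(996,502)=(996*31+502)%997=471 -> [471]
  root=471
After append 48 (leaves=[62, 71, 78, 48]):
  L0: [62, 71, 78, 48]
  L1: h(62,71)=(62*31+71)%997=996 h(78,48)=(78*31+48)%997=472 -> [996, 472]
  L2: h(996,472)=(996*31+472)%997=441 -> [441]
  root=441
After append 53 (leaves=[62, 71, 78, 48, 53]):
  L0: [62, 71, 78, 48, 53]
  L1: h(62,71)=(62*31+71)%997=996 h(78,48)=(78*31+48)%997=472 h(53,53)=(53*31+53)%997=699 -> [996, 472, 699]
  L2: h(996,472)=(996*31+472)%997=441 h(699,699)=(699*31+699)%997=434 -> [441, 434]
  L3: h(441,434)=(441*31+434)%997=147 -> [147]
  root=147
After append 74 (leaves=[62, 71, 78, 48, 53, 74]):
  L0: [62, 71, 78, 48, 53, 74]
  L1: h(62,71)=(62*31+71)%997=996 h(78,48)=(78*31+48)%997=472 h(53,74)=(53*31+74)%997=720 -> [996, 472, 720]
  L2: h(996,472)=(996*31+472)%997=441 h(720,720)=(720*31+720)%997=109 -> [441, 109]
  L3: h(441,109)=(441*31+109)%997=819 -> [819]
  root=819
After append 5 (leaves=[62, 71, 78, 48, 53, 74, 5]):
  L0: [62, 71, 78, 48, 53, 74, 5]
  L1: h(62,71)=(62*31+71)%997=996 h(78,48)=(78*31+48)%997=472 h(53,74)=(53*31+74)%997=720 h(5,5)=(5*31+5)%997=160 -> [996, 472, 720, 160]
  L2: h(996,472)=(996*31+472)%997=441 h(720,160)=(720*31+160)%997=546 -> [441, 546]
  L3: h(441,546)=(441*31+546)%997=259 -> [259]
  root=259

Answer: 62 996 471 441 147 819 259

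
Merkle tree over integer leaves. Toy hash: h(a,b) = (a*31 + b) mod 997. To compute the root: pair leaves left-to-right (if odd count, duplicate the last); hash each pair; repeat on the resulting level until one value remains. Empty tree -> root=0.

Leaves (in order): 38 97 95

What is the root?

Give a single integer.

L0: [38, 97, 95]
L1: h(38,97)=(38*31+97)%997=278 h(95,95)=(95*31+95)%997=49 -> [278, 49]
L2: h(278,49)=(278*31+49)%997=691 -> [691]

Answer: 691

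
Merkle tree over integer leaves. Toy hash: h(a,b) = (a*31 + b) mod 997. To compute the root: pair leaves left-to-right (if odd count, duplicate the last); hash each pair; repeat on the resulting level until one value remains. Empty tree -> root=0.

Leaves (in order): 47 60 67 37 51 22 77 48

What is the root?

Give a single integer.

Answer: 239

Derivation:
L0: [47, 60, 67, 37, 51, 22, 77, 48]
L1: h(47,60)=(47*31+60)%997=520 h(67,37)=(67*31+37)%997=120 h(51,22)=(51*31+22)%997=606 h(77,48)=(77*31+48)%997=441 -> [520, 120, 606, 441]
L2: h(520,120)=(520*31+120)%997=288 h(606,441)=(606*31+441)%997=284 -> [288, 284]
L3: h(288,284)=(288*31+284)%997=239 -> [239]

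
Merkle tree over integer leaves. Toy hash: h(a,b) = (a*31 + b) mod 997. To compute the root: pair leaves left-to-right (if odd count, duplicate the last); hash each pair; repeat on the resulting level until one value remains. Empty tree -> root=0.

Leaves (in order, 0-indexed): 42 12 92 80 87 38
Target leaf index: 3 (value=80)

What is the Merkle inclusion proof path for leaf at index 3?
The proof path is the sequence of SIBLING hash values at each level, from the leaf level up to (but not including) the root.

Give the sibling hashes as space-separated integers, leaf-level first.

L0 (leaves): [42, 12, 92, 80, 87, 38], target index=3
L1: h(42,12)=(42*31+12)%997=317 [pair 0] h(92,80)=(92*31+80)%997=938 [pair 1] h(87,38)=(87*31+38)%997=741 [pair 2] -> [317, 938, 741]
  Sibling for proof at L0: 92
L2: h(317,938)=(317*31+938)%997=795 [pair 0] h(741,741)=(741*31+741)%997=781 [pair 1] -> [795, 781]
  Sibling for proof at L1: 317
L3: h(795,781)=(795*31+781)%997=501 [pair 0] -> [501]
  Sibling for proof at L2: 781
Root: 501
Proof path (sibling hashes from leaf to root): [92, 317, 781]

Answer: 92 317 781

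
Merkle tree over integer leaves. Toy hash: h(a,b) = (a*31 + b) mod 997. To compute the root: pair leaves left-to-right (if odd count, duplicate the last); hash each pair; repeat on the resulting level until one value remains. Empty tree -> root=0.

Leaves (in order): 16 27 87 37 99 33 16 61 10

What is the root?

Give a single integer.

L0: [16, 27, 87, 37, 99, 33, 16, 61, 10]
L1: h(16,27)=(16*31+27)%997=523 h(87,37)=(87*31+37)%997=740 h(99,33)=(99*31+33)%997=111 h(16,61)=(16*31+61)%997=557 h(10,10)=(10*31+10)%997=320 -> [523, 740, 111, 557, 320]
L2: h(523,740)=(523*31+740)%997=4 h(111,557)=(111*31+557)%997=10 h(320,320)=(320*31+320)%997=270 -> [4, 10, 270]
L3: h(4,10)=(4*31+10)%997=134 h(270,270)=(270*31+270)%997=664 -> [134, 664]
L4: h(134,664)=(134*31+664)%997=830 -> [830]

Answer: 830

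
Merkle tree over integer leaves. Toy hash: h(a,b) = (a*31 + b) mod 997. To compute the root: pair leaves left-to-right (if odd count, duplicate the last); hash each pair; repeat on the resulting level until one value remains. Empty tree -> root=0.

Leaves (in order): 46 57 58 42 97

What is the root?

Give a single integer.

Answer: 289

Derivation:
L0: [46, 57, 58, 42, 97]
L1: h(46,57)=(46*31+57)%997=486 h(58,42)=(58*31+42)%997=843 h(97,97)=(97*31+97)%997=113 -> [486, 843, 113]
L2: h(486,843)=(486*31+843)%997=954 h(113,113)=(113*31+113)%997=625 -> [954, 625]
L3: h(954,625)=(954*31+625)%997=289 -> [289]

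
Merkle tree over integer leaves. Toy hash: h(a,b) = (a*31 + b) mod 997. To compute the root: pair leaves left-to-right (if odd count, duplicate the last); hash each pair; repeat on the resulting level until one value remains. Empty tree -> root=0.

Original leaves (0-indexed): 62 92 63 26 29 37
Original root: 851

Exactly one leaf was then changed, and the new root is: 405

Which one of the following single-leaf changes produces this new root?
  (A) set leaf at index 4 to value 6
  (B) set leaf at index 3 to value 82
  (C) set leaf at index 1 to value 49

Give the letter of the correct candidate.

Original leaves: [62, 92, 63, 26, 29, 37]
Target new root: 405
Try each candidate change and compute the resulting root:
Candidate A: set leaf[4] = 6 -> leaves = [62, 92, 63, 26, 6, 37]
  L0: [62, 92, 63, 26, 6, 37]
  L1: h(62,92)=(62*31+92)%997=20 h(63,26)=(63*31+26)%997=982 h(6,37)=(6*31+37)%997=223 -> [20, 982, 223]
  L2: h(20,982)=(20*31+982)%997=605 h(223,223)=(223*31+223)%997=157 -> [605, 157]
  L3: h(605,157)=(605*31+157)%997=966 -> [966]
  root = 966 != target 405
Candidate B: set leaf[3] = 82 -> leaves = [62, 92, 63, 82, 29, 37]
  L0: [62, 92, 63, 82, 29, 37]
  L1: h(62,92)=(62*31+92)%997=20 h(63,82)=(63*31+82)%997=41 h(29,37)=(29*31+37)%997=936 -> [20, 41, 936]
  L2: h(20,41)=(20*31+41)%997=661 h(936,936)=(936*31+936)%997=42 -> [661, 42]
  L3: h(661,42)=(661*31+42)%997=593 -> [593]
  root = 593 != target 405
Candidate C: set leaf[1] = 49 -> leaves = [62, 49, 63, 26, 29, 37]
  L0: [62, 49, 63, 26, 29, 37]
  L1: h(62,49)=(62*31+49)%997=974 h(63,26)=(63*31+26)%997=982 h(29,37)=(29*31+37)%997=936 -> [974, 982, 936]
  L2: h(974,982)=(974*31+982)%997=269 h(936,936)=(936*31+936)%997=42 -> [269, 42]
  L3: h(269,42)=(269*31+42)%997=405 -> [405]
  root = 405 == target 405  ** MATCH **
Candidate C produces the target root.

Answer: C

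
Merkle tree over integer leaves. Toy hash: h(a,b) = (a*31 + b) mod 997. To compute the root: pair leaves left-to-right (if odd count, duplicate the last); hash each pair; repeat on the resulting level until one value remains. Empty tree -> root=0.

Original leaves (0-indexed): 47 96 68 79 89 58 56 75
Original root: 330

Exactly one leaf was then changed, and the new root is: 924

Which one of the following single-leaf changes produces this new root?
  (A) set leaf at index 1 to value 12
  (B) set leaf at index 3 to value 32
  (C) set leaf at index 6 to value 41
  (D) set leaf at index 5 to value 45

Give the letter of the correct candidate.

Answer: D

Derivation:
Original leaves: [47, 96, 68, 79, 89, 58, 56, 75]
Target new root: 924
Try each candidate change and compute the resulting root:
Candidate A: set leaf[1] = 12 -> leaves = [47, 12, 68, 79, 89, 58, 56, 75]
  L0: [47, 12, 68, 79, 89, 58, 56, 75]
  L1: h(47,12)=(47*31+12)%997=472 h(68,79)=(68*31+79)%997=193 h(89,58)=(89*31+58)%997=823 h(56,75)=(56*31+75)%997=814 -> [472, 193, 823, 814]
  L2: h(472,193)=(472*31+193)%997=867 h(823,814)=(823*31+814)%997=405 -> [867, 405]
  L3: h(867,405)=(867*31+405)%997=363 -> [363]
  root = 363 != target 924
Candidate B: set leaf[3] = 32 -> leaves = [47, 96, 68, 32, 89, 58, 56, 75]
  L0: [47, 96, 68, 32, 89, 58, 56, 75]
  L1: h(47,96)=(47*31+96)%997=556 h(68,32)=(68*31+32)%997=146 h(89,58)=(89*31+58)%997=823 h(56,75)=(56*31+75)%997=814 -> [556, 146, 823, 814]
  L2: h(556,146)=(556*31+146)%997=433 h(823,814)=(823*31+814)%997=405 -> [433, 405]
  L3: h(433,405)=(433*31+405)%997=867 -> [867]
  root = 867 != target 924
Candidate C: set leaf[6] = 41 -> leaves = [47, 96, 68, 79, 89, 58, 41, 75]
  L0: [47, 96, 68, 79, 89, 58, 41, 75]
  L1: h(47,96)=(47*31+96)%997=556 h(68,79)=(68*31+79)%997=193 h(89,58)=(89*31+58)%997=823 h(41,75)=(41*31+75)%997=349 -> [556, 193, 823, 349]
  L2: h(556,193)=(556*31+193)%997=480 h(823,349)=(823*31+349)%997=937 -> [480, 937]
  L3: h(480,937)=(480*31+937)%997=862 -> [862]
  root = 862 != target 924
Candidate D: set leaf[5] = 45 -> leaves = [47, 96, 68, 79, 89, 45, 56, 75]
  L0: [47, 96, 68, 79, 89, 45, 56, 75]
  L1: h(47,96)=(47*31+96)%997=556 h(68,79)=(68*31+79)%997=193 h(89,45)=(89*31+45)%997=810 h(56,75)=(56*31+75)%997=814 -> [556, 193, 810, 814]
  L2: h(556,193)=(556*31+193)%997=480 h(810,814)=(810*31+814)%997=2 -> [480, 2]
  L3: h(480,2)=(480*31+2)%997=924 -> [924]
  root = 924 == target 924  ** MATCH **
Candidate D produces the target root.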